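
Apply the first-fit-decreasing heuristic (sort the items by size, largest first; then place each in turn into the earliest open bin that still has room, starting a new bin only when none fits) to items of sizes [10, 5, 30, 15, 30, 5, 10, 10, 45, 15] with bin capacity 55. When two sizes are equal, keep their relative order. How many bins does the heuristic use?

Sorted descending: 45, 30, 30, 15, 15, 10, 10, 10, 5, 5.
  45 → bin 1 (new)  [load 45/55]
  30 → bin 2 (new)  [load 30/55]
  30 → bin 3 (new)  [load 30/55]
  15 → bin 2  [load 45/55]
  15 → bin 3  [load 45/55]
  10 → bin 1  [load 55/55]
  10 → bin 2  [load 55/55]
  10 → bin 3  [load 55/55]
  5 → bin 4 (new)  [load 5/55]
  5 → bin 4  [load 10/55]
4 bins opened.

4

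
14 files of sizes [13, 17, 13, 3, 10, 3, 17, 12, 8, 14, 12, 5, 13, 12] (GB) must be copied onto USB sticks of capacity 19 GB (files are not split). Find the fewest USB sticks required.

Total = 17 + 17 + 14 + 13 + 13 + 13 + 12 + 12 + 12 + 10 + 8 + 5 + 3 + 3 = 152 GB.
Lower bound: ⌈152/19⌉ = 8 USB sticks.
Also, 10 files each exceed 19/2 GB, and no two of those can share a USB stick, so at least 10 USB sticks are needed.
A packing using 10 USB sticks:
  USB stick 1: 17 = 17
  USB stick 2: 17 = 17
  USB stick 3: 14 + 5 = 19
  USB stick 4: 13 + 3 + 3 = 19
  USB stick 5: 13 = 13
  USB stick 6: 13 = 13
  USB stick 7: 12 = 12
  USB stick 8: 12 = 12
  USB stick 9: 12 = 12
  USB stick 10: 10 + 8 = 18
This matches the lower bound, so 10 is optimal.

10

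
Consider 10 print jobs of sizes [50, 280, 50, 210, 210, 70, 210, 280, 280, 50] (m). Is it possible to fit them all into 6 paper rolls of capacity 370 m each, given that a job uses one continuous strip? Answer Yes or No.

Yes

A valid assignment using 6 paper rolls:
  roll 1: 280 + 70 = 350
  roll 2: 280 + 50 = 330
  roll 3: 280 + 50 = 330
  roll 4: 210 + 50 = 260
  roll 5: 210 = 210
  roll 6: 210 = 210
Every load is within 370 m, so 6 paper rolls suffice.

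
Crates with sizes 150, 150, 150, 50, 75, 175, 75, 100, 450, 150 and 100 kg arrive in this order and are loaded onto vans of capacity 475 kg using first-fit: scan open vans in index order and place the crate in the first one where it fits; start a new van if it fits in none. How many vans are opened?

4

  150 → van 1 (new)  [load 150/475]
  150 → van 1  [load 300/475]
  150 → van 1  [load 450/475]
  50 → van 2 (new)  [load 50/475]
  75 → van 2  [load 125/475]
  175 → van 2  [load 300/475]
  75 → van 2  [load 375/475]
  100 → van 2  [load 475/475]
  450 → van 3 (new)  [load 450/475]
  150 → van 4 (new)  [load 150/475]
  100 → van 4  [load 250/475]
4 vans opened.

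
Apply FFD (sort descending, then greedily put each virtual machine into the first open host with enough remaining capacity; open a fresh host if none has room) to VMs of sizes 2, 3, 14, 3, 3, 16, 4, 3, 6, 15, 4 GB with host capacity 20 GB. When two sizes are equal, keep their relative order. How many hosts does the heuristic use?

Sorted descending: 16, 15, 14, 6, 4, 4, 3, 3, 3, 3, 2.
  16 → host 1 (new)  [load 16/20]
  15 → host 2 (new)  [load 15/20]
  14 → host 3 (new)  [load 14/20]
  6 → host 3  [load 20/20]
  4 → host 1  [load 20/20]
  4 → host 2  [load 19/20]
  3 → host 4 (new)  [load 3/20]
  3 → host 4  [load 6/20]
  3 → host 4  [load 9/20]
  3 → host 4  [load 12/20]
  2 → host 4  [load 14/20]
4 hosts opened.

4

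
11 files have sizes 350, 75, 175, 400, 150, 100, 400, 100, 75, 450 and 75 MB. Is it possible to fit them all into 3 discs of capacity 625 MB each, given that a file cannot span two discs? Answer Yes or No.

No

Total = 2350 MB; ⌈2350/625⌉ = 4.
At least 4 discs are required, but only 3 are allowed.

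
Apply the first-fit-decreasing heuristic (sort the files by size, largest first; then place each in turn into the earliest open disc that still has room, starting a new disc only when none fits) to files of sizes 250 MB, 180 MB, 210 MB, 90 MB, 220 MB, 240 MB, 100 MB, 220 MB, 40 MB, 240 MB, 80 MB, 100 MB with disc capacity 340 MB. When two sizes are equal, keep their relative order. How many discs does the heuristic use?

Sorted descending: 250, 240, 240, 220, 220, 210, 180, 100, 100, 90, 80, 40.
  250 → disc 1 (new)  [load 250/340]
  240 → disc 2 (new)  [load 240/340]
  240 → disc 3 (new)  [load 240/340]
  220 → disc 4 (new)  [load 220/340]
  220 → disc 5 (new)  [load 220/340]
  210 → disc 6 (new)  [load 210/340]
  180 → disc 7 (new)  [load 180/340]
  100 → disc 2  [load 340/340]
  100 → disc 3  [load 340/340]
  90 → disc 1  [load 340/340]
  80 → disc 4  [load 300/340]
  40 → disc 4  [load 340/340]
7 discs opened.

7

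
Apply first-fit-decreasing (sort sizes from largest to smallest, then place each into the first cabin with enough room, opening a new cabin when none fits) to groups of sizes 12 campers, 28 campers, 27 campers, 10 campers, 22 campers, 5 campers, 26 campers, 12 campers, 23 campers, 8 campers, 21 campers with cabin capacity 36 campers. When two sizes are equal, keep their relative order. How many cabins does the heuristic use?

Sorted descending: 28, 27, 26, 23, 22, 21, 12, 12, 10, 8, 5.
  28 → cabin 1 (new)  [load 28/36]
  27 → cabin 2 (new)  [load 27/36]
  26 → cabin 3 (new)  [load 26/36]
  23 → cabin 4 (new)  [load 23/36]
  22 → cabin 5 (new)  [load 22/36]
  21 → cabin 6 (new)  [load 21/36]
  12 → cabin 4  [load 35/36]
  12 → cabin 5  [load 34/36]
  10 → cabin 3  [load 36/36]
  8 → cabin 1  [load 36/36]
  5 → cabin 2  [load 32/36]
6 cabins opened.

6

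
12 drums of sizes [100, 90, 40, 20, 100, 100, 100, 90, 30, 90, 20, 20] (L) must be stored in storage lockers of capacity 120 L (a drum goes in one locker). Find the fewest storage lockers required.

8

Total = 100 + 100 + 100 + 100 + 90 + 90 + 90 + 40 + 30 + 20 + 20 + 20 = 800 L.
Lower bound: ⌈800/120⌉ = 7 storage lockers.
A packing using 8 storage lockers:
  locker 1: 100 + 20 = 120
  locker 2: 100 + 20 = 120
  locker 3: 100 + 20 = 120
  locker 4: 100 = 100
  locker 5: 90 + 30 = 120
  locker 6: 90 = 90
  locker 7: 90 = 90
  locker 8: 40 = 40
No arrangement into 7 storage lockers stays within capacity, so 8 is optimal.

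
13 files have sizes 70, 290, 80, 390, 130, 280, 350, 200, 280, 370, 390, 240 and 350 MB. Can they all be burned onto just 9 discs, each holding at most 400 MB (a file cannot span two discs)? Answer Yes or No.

Total = 3420 MB; ⌈3420/400⌉ = 9.
The bound of 9 does not rule out 9, but exhaustive search shows no assignment into 9 discs of capacity 400 MB exists — the minimum is 10.

No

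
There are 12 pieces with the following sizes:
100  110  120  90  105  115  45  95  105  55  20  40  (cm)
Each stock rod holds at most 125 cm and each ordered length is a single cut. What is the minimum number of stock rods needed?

10

Total = 120 + 115 + 110 + 105 + 105 + 100 + 95 + 90 + 55 + 45 + 40 + 20 = 1000 cm.
Lower bound: ⌈1000/125⌉ = 8 stock rods.
A packing using 10 stock rods:
  stock rod 1: 120 = 120
  stock rod 2: 115 = 115
  stock rod 3: 110 = 110
  stock rod 4: 105 + 20 = 125
  stock rod 5: 105 = 105
  stock rod 6: 100 = 100
  stock rod 7: 95 = 95
  stock rod 8: 90 = 90
  stock rod 9: 55 + 45 = 100
  stock rod 10: 40 = 40
No arrangement into 9 stock rods stays within capacity, so 10 is optimal.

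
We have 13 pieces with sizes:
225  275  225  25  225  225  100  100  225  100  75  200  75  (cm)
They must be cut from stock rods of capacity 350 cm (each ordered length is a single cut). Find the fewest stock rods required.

Total = 275 + 225 + 225 + 225 + 225 + 225 + 200 + 100 + 100 + 100 + 75 + 75 + 25 = 2075 cm.
Lower bound: ⌈2075/350⌉ = 6 stock rods.
Also, 7 pieces each exceed 175 cm, and no two of those can share a stock rod, so at least 7 stock rods are needed.
A packing using 7 stock rods:
  stock rod 1: 275 + 75 = 350
  stock rod 2: 225 + 100 + 25 = 350
  stock rod 3: 225 + 100 = 325
  stock rod 4: 225 + 100 = 325
  stock rod 5: 225 + 75 = 300
  stock rod 6: 225 = 225
  stock rod 7: 200 = 200
This matches the lower bound, so 7 is optimal.

7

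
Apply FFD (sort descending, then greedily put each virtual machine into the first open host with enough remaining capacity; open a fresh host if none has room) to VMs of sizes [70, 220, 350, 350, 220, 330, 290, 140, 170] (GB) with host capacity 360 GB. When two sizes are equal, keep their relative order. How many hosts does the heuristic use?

7

Sorted descending: 350, 350, 330, 290, 220, 220, 170, 140, 70.
  350 → host 1 (new)  [load 350/360]
  350 → host 2 (new)  [load 350/360]
  330 → host 3 (new)  [load 330/360]
  290 → host 4 (new)  [load 290/360]
  220 → host 5 (new)  [load 220/360]
  220 → host 6 (new)  [load 220/360]
  170 → host 7 (new)  [load 170/360]
  140 → host 5  [load 360/360]
  70 → host 4  [load 360/360]
7 hosts opened.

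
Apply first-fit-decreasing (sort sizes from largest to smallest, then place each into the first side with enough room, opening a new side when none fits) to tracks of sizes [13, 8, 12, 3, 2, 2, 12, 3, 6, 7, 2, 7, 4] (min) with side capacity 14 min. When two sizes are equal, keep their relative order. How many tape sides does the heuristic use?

Sorted descending: 13, 12, 12, 8, 7, 7, 6, 4, 3, 3, 2, 2, 2.
  13 → side 1 (new)  [load 13/14]
  12 → side 2 (new)  [load 12/14]
  12 → side 3 (new)  [load 12/14]
  8 → side 4 (new)  [load 8/14]
  7 → side 5 (new)  [load 7/14]
  7 → side 5  [load 14/14]
  6 → side 4  [load 14/14]
  4 → side 6 (new)  [load 4/14]
  3 → side 6  [load 7/14]
  3 → side 6  [load 10/14]
  2 → side 2  [load 14/14]
  2 → side 3  [load 14/14]
  2 → side 6  [load 12/14]
6 tape sides opened.

6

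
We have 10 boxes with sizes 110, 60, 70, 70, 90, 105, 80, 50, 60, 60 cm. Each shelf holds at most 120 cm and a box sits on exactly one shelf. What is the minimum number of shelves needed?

Total = 110 + 105 + 90 + 80 + 70 + 70 + 60 + 60 + 60 + 50 = 755 cm.
Lower bound: ⌈755/120⌉ = 7 shelves.
A packing using 8 shelves:
  shelf 1: 110 = 110
  shelf 2: 105 = 105
  shelf 3: 90 = 90
  shelf 4: 80 = 80
  shelf 5: 70 + 50 = 120
  shelf 6: 70 = 70
  shelf 7: 60 + 60 = 120
  shelf 8: 60 = 60
No arrangement into 7 shelves stays within capacity, so 8 is optimal.

8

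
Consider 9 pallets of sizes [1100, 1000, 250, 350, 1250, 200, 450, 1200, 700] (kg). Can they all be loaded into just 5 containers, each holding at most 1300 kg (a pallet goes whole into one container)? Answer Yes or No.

Total = 6500 kg; ⌈6500/1300⌉ = 5.
The bound of 5 does not rule out 5, but exhaustive search shows no assignment into 5 containers of capacity 1300 kg exists — the minimum is 6.

No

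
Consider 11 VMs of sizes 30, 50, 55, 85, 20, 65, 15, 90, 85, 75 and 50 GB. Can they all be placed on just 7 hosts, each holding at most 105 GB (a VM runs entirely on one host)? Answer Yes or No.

Yes

A valid assignment using 7 hosts:
  host 1: 90 + 15 = 105
  host 2: 85 + 20 = 105
  host 3: 85 = 85
  host 4: 75 + 30 = 105
  host 5: 65 = 65
  host 6: 55 + 50 = 105
  host 7: 50 = 50
Every load is within 105 GB, so 7 hosts suffice.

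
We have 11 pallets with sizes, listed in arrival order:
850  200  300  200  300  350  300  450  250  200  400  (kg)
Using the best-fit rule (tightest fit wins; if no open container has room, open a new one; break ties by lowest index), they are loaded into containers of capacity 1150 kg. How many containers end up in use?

  850 → container 1 (new)  [load 850/1150]
  200 → container 1  [load 1050/1150]
  300 → container 2 (new)  [load 300/1150]
  200 → container 2  [load 500/1150]
  300 → container 2  [load 800/1150]
  350 → container 2  [load 1150/1150]
  300 → container 3 (new)  [load 300/1150]
  450 → container 3  [load 750/1150]
  250 → container 3  [load 1000/1150]
  200 → container 4 (new)  [load 200/1150]
  400 → container 4  [load 600/1150]
4 containers opened.

4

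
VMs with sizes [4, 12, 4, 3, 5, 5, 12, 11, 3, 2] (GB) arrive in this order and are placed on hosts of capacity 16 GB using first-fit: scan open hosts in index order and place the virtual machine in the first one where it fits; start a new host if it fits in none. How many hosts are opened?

4

  4 → host 1 (new)  [load 4/16]
  12 → host 1  [load 16/16]
  4 → host 2 (new)  [load 4/16]
  3 → host 2  [load 7/16]
  5 → host 2  [load 12/16]
  5 → host 3 (new)  [load 5/16]
  12 → host 4 (new)  [load 12/16]
  11 → host 3  [load 16/16]
  3 → host 2  [load 15/16]
  2 → host 4  [load 14/16]
4 hosts opened.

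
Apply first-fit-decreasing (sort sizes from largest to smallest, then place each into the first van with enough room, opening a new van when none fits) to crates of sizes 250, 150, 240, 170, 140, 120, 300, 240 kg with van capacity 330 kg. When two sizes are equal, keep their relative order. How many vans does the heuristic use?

Sorted descending: 300, 250, 240, 240, 170, 150, 140, 120.
  300 → van 1 (new)  [load 300/330]
  250 → van 2 (new)  [load 250/330]
  240 → van 3 (new)  [load 240/330]
  240 → van 4 (new)  [load 240/330]
  170 → van 5 (new)  [load 170/330]
  150 → van 5  [load 320/330]
  140 → van 6 (new)  [load 140/330]
  120 → van 6  [load 260/330]
6 vans opened.

6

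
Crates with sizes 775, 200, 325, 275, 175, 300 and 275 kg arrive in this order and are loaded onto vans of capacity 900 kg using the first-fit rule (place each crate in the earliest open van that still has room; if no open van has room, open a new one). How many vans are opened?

  775 → van 1 (new)  [load 775/900]
  200 → van 2 (new)  [load 200/900]
  325 → van 2  [load 525/900]
  275 → van 2  [load 800/900]
  175 → van 3 (new)  [load 175/900]
  300 → van 3  [load 475/900]
  275 → van 3  [load 750/900]
3 vans opened.

3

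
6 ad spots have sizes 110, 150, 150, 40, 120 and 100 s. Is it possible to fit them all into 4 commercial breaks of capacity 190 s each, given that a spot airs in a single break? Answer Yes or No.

Total = 670 s; ⌈670/190⌉ = 4.
5 ad spots each exceed half the capacity and cannot share a break, forcing at least 5 commercial breaks.
At least 5 commercial breaks are required, but only 4 are allowed.

No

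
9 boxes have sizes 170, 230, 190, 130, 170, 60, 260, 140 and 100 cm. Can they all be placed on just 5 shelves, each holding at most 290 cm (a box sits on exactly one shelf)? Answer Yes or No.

No

Total = 1450 cm; ⌈1450/290⌉ = 5.
The bound of 5 does not rule out 5, but exhaustive search shows no assignment into 5 shelves of capacity 290 cm exists — the minimum is 6.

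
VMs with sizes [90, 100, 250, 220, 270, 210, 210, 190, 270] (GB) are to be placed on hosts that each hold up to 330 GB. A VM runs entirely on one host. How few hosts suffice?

Total = 270 + 270 + 250 + 220 + 210 + 210 + 190 + 100 + 90 = 1810 GB.
Lower bound: ⌈1810/330⌉ = 6 hosts.
Also, 7 VMs each exceed 165 GB, and no two of those can share a host, so at least 7 hosts are needed.
A packing using 7 hosts:
  host 1: 270 = 270
  host 2: 270 = 270
  host 3: 250 = 250
  host 4: 220 + 100 = 320
  host 5: 210 + 90 = 300
  host 6: 210 = 210
  host 7: 190 = 190
This matches the lower bound, so 7 is optimal.

7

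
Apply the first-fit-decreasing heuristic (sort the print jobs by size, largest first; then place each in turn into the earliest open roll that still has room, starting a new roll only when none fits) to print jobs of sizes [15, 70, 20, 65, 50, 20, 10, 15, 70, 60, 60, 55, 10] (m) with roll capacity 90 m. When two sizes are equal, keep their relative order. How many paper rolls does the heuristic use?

7

Sorted descending: 70, 70, 65, 60, 60, 55, 50, 20, 20, 15, 15, 10, 10.
  70 → roll 1 (new)  [load 70/90]
  70 → roll 2 (new)  [load 70/90]
  65 → roll 3 (new)  [load 65/90]
  60 → roll 4 (new)  [load 60/90]
  60 → roll 5 (new)  [load 60/90]
  55 → roll 6 (new)  [load 55/90]
  50 → roll 7 (new)  [load 50/90]
  20 → roll 1  [load 90/90]
  20 → roll 2  [load 90/90]
  15 → roll 3  [load 80/90]
  15 → roll 4  [load 75/90]
  10 → roll 3  [load 90/90]
  10 → roll 4  [load 85/90]
7 paper rolls opened.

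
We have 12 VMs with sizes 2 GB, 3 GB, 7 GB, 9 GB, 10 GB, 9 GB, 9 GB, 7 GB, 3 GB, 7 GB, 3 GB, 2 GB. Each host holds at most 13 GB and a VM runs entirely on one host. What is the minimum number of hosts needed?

7

Total = 10 + 9 + 9 + 9 + 7 + 7 + 7 + 3 + 3 + 3 + 2 + 2 = 71 GB.
Lower bound: ⌈71/13⌉ = 6 hosts.
Also, 7 VMs each exceed 13/2 GB, and no two of those can share a host, so at least 7 hosts are needed.
A packing using 7 hosts:
  host 1: 10 + 3 = 13
  host 2: 9 + 3 = 12
  host 3: 9 + 3 = 12
  host 4: 9 + 2 + 2 = 13
  host 5: 7 = 7
  host 6: 7 = 7
  host 7: 7 = 7
This matches the lower bound, so 7 is optimal.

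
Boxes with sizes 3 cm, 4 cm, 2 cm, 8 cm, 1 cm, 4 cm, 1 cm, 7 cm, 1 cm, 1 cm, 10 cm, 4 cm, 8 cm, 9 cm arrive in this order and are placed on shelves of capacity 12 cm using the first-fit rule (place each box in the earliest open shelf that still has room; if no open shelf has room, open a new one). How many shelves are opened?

6

  3 → shelf 1 (new)  [load 3/12]
  4 → shelf 1  [load 7/12]
  2 → shelf 1  [load 9/12]
  8 → shelf 2 (new)  [load 8/12]
  1 → shelf 1  [load 10/12]
  4 → shelf 2  [load 12/12]
  1 → shelf 1  [load 11/12]
  7 → shelf 3 (new)  [load 7/12]
  1 → shelf 1  [load 12/12]
  1 → shelf 3  [load 8/12]
  10 → shelf 4 (new)  [load 10/12]
  4 → shelf 3  [load 12/12]
  8 → shelf 5 (new)  [load 8/12]
  9 → shelf 6 (new)  [load 9/12]
6 shelves opened.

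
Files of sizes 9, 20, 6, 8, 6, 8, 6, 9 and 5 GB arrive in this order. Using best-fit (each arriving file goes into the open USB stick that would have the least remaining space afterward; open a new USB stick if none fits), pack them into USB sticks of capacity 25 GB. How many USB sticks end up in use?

  9 → USB stick 1 (new)  [load 9/25]
  20 → USB stick 2 (new)  [load 20/25]
  6 → USB stick 1  [load 15/25]
  8 → USB stick 1  [load 23/25]
  6 → USB stick 3 (new)  [load 6/25]
  8 → USB stick 3  [load 14/25]
  6 → USB stick 3  [load 20/25]
  9 → USB stick 4 (new)  [load 9/25]
  5 → USB stick 2  [load 25/25]
4 USB sticks opened.

4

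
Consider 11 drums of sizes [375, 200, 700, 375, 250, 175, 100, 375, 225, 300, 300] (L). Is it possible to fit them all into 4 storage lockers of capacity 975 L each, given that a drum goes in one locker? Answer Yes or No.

Yes

A valid assignment using 4 storage lockers:
  locker 1: 700 + 250 = 950
  locker 2: 375 + 375 + 225 = 975
  locker 3: 375 + 300 + 300 = 975
  locker 4: 200 + 175 + 100 = 475
Every load is within 975 L, so 4 storage lockers suffice.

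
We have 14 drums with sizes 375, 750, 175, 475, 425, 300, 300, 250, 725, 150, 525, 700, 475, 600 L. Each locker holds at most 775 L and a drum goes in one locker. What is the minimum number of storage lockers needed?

9

Total = 750 + 725 + 700 + 600 + 525 + 475 + 475 + 425 + 375 + 300 + 300 + 250 + 175 + 150 = 6225 L.
Lower bound: ⌈6225/775⌉ = 9 storage lockers.
A packing using 9 storage lockers:
  locker 1: 750 = 750
  locker 2: 725 = 725
  locker 3: 700 = 700
  locker 4: 600 + 175 = 775
  locker 5: 525 + 250 = 775
  locker 6: 475 + 300 = 775
  locker 7: 475 + 300 = 775
  locker 8: 425 + 150 = 575
  locker 9: 375 = 375
This matches the lower bound, so 9 is optimal.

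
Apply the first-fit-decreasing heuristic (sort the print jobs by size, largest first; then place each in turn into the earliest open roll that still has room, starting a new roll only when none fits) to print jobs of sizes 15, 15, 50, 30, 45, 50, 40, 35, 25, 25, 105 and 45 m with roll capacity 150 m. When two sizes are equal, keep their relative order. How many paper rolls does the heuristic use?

Sorted descending: 105, 50, 50, 45, 45, 40, 35, 30, 25, 25, 15, 15.
  105 → roll 1 (new)  [load 105/150]
  50 → roll 2 (new)  [load 50/150]
  50 → roll 2  [load 100/150]
  45 → roll 1  [load 150/150]
  45 → roll 2  [load 145/150]
  40 → roll 3 (new)  [load 40/150]
  35 → roll 3  [load 75/150]
  30 → roll 3  [load 105/150]
  25 → roll 3  [load 130/150]
  25 → roll 4 (new)  [load 25/150]
  15 → roll 3  [load 145/150]
  15 → roll 4  [load 40/150]
4 paper rolls opened.

4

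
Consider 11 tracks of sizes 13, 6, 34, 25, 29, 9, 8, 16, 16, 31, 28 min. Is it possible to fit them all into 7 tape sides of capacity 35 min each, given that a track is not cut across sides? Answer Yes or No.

A valid assignment using 7 tape sides:
  side 1: 34 = 34
  side 2: 31 = 31
  side 3: 29 + 6 = 35
  side 4: 28 = 28
  side 5: 25 + 9 = 34
  side 6: 16 + 16 = 32
  side 7: 13 + 8 = 21
Every load is within 35 min, so 7 tape sides suffice.

Yes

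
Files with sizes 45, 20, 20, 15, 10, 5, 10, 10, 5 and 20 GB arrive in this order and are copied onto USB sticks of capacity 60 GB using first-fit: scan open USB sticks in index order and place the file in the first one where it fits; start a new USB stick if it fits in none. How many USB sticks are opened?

  45 → USB stick 1 (new)  [load 45/60]
  20 → USB stick 2 (new)  [load 20/60]
  20 → USB stick 2  [load 40/60]
  15 → USB stick 1  [load 60/60]
  10 → USB stick 2  [load 50/60]
  5 → USB stick 2  [load 55/60]
  10 → USB stick 3 (new)  [load 10/60]
  10 → USB stick 3  [load 20/60]
  5 → USB stick 2  [load 60/60]
  20 → USB stick 3  [load 40/60]
3 USB sticks opened.

3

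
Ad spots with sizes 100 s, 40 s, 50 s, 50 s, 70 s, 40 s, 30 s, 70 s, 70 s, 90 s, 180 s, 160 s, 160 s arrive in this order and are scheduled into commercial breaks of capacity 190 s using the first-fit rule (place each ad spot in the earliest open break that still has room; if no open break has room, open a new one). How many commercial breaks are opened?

7

  100 → break 1 (new)  [load 100/190]
  40 → break 1  [load 140/190]
  50 → break 1  [load 190/190]
  50 → break 2 (new)  [load 50/190]
  70 → break 2  [load 120/190]
  40 → break 2  [load 160/190]
  30 → break 2  [load 190/190]
  70 → break 3 (new)  [load 70/190]
  70 → break 3  [load 140/190]
  90 → break 4 (new)  [load 90/190]
  180 → break 5 (new)  [load 180/190]
  160 → break 6 (new)  [load 160/190]
  160 → break 7 (new)  [load 160/190]
7 commercial breaks opened.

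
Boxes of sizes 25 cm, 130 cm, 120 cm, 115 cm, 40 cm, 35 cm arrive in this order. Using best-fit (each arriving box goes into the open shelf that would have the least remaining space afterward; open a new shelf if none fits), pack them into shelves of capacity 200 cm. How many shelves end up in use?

  25 → shelf 1 (new)  [load 25/200]
  130 → shelf 1  [load 155/200]
  120 → shelf 2 (new)  [load 120/200]
  115 → shelf 3 (new)  [load 115/200]
  40 → shelf 1  [load 195/200]
  35 → shelf 2  [load 155/200]
3 shelves opened.

3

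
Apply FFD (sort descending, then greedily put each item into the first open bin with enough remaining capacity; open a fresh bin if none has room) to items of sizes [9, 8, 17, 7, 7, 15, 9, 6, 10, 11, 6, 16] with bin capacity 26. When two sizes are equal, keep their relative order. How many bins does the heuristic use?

Sorted descending: 17, 16, 15, 11, 10, 9, 9, 8, 7, 7, 6, 6.
  17 → bin 1 (new)  [load 17/26]
  16 → bin 2 (new)  [load 16/26]
  15 → bin 3 (new)  [load 15/26]
  11 → bin 3  [load 26/26]
  10 → bin 2  [load 26/26]
  9 → bin 1  [load 26/26]
  9 → bin 4 (new)  [load 9/26]
  8 → bin 4  [load 17/26]
  7 → bin 4  [load 24/26]
  7 → bin 5 (new)  [load 7/26]
  6 → bin 5  [load 13/26]
  6 → bin 5  [load 19/26]
5 bins opened.

5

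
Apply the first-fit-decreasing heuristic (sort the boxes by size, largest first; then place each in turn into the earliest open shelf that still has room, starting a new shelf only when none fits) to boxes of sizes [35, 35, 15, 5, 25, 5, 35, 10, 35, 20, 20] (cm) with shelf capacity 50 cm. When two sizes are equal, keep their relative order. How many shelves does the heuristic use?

6

Sorted descending: 35, 35, 35, 35, 25, 20, 20, 15, 10, 5, 5.
  35 → shelf 1 (new)  [load 35/50]
  35 → shelf 2 (new)  [load 35/50]
  35 → shelf 3 (new)  [load 35/50]
  35 → shelf 4 (new)  [load 35/50]
  25 → shelf 5 (new)  [load 25/50]
  20 → shelf 5  [load 45/50]
  20 → shelf 6 (new)  [load 20/50]
  15 → shelf 1  [load 50/50]
  10 → shelf 2  [load 45/50]
  5 → shelf 2  [load 50/50]
  5 → shelf 3  [load 40/50]
6 shelves opened.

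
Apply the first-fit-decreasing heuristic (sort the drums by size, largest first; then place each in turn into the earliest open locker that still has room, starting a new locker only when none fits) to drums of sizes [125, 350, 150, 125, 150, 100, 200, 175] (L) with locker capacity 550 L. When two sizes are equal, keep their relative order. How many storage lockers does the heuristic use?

Sorted descending: 350, 200, 175, 150, 150, 125, 125, 100.
  350 → locker 1 (new)  [load 350/550]
  200 → locker 1  [load 550/550]
  175 → locker 2 (new)  [load 175/550]
  150 → locker 2  [load 325/550]
  150 → locker 2  [load 475/550]
  125 → locker 3 (new)  [load 125/550]
  125 → locker 3  [load 250/550]
  100 → locker 3  [load 350/550]
3 storage lockers opened.

3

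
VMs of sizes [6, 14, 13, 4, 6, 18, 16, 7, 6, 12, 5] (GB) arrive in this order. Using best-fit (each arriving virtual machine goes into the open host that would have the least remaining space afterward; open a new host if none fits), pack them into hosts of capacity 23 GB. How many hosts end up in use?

  6 → host 1 (new)  [load 6/23]
  14 → host 1  [load 20/23]
  13 → host 2 (new)  [load 13/23]
  4 → host 2  [load 17/23]
  6 → host 2  [load 23/23]
  18 → host 3 (new)  [load 18/23]
  16 → host 4 (new)  [load 16/23]
  7 → host 4  [load 23/23]
  6 → host 5 (new)  [load 6/23]
  12 → host 5  [load 18/23]
  5 → host 3  [load 23/23]
5 hosts opened.

5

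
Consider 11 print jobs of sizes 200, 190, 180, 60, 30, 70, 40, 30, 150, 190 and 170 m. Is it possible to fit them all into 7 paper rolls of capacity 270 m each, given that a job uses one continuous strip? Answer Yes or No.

A valid assignment using 6 paper rolls:
  roll 1: 200 + 70 = 270
  roll 2: 190 + 60 = 250
  roll 3: 190 + 40 + 30 = 260
  roll 4: 180 + 30 = 210
  roll 5: 170 = 170
  roll 6: 150 = 150
That uses only 6 ≤ 7, so 7 paper rolls are enough.

Yes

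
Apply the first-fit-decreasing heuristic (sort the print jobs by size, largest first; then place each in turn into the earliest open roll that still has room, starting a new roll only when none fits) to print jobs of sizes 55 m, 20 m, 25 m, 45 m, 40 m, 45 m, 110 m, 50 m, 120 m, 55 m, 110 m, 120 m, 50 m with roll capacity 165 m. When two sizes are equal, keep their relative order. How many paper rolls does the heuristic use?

6

Sorted descending: 120, 120, 110, 110, 55, 55, 50, 50, 45, 45, 40, 25, 20.
  120 → roll 1 (new)  [load 120/165]
  120 → roll 2 (new)  [load 120/165]
  110 → roll 3 (new)  [load 110/165]
  110 → roll 4 (new)  [load 110/165]
  55 → roll 3  [load 165/165]
  55 → roll 4  [load 165/165]
  50 → roll 5 (new)  [load 50/165]
  50 → roll 5  [load 100/165]
  45 → roll 1  [load 165/165]
  45 → roll 2  [load 165/165]
  40 → roll 5  [load 140/165]
  25 → roll 5  [load 165/165]
  20 → roll 6 (new)  [load 20/165]
6 paper rolls opened.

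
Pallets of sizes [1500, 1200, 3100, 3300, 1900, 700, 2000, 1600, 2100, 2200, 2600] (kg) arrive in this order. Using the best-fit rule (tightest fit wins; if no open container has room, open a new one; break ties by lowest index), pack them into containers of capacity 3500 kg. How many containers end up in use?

8

  1500 → container 1 (new)  [load 1500/3500]
  1200 → container 1  [load 2700/3500]
  3100 → container 2 (new)  [load 3100/3500]
  3300 → container 3 (new)  [load 3300/3500]
  1900 → container 4 (new)  [load 1900/3500]
  700 → container 1  [load 3400/3500]
  2000 → container 5 (new)  [load 2000/3500]
  1600 → container 4  [load 3500/3500]
  2100 → container 6 (new)  [load 2100/3500]
  2200 → container 7 (new)  [load 2200/3500]
  2600 → container 8 (new)  [load 2600/3500]
8 containers opened.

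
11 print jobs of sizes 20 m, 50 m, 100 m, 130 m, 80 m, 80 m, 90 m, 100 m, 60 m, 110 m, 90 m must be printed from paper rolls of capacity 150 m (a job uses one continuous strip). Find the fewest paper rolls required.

Total = 130 + 110 + 100 + 100 + 90 + 90 + 80 + 80 + 60 + 50 + 20 = 910 m.
Lower bound: ⌈910/150⌉ = 7 paper rolls.
Also, 8 print jobs each exceed 75 m, and no two of those can share a roll, so at least 8 paper rolls are needed.
A packing using 8 paper rolls:
  roll 1: 130 + 20 = 150
  roll 2: 110 = 110
  roll 3: 100 + 50 = 150
  roll 4: 100 = 100
  roll 5: 90 + 60 = 150
  roll 6: 90 = 90
  roll 7: 80 = 80
  roll 8: 80 = 80
This matches the lower bound, so 8 is optimal.

8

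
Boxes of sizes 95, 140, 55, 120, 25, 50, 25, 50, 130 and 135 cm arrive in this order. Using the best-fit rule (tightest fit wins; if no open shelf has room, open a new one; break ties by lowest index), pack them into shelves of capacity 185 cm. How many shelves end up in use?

5

  95 → shelf 1 (new)  [load 95/185]
  140 → shelf 2 (new)  [load 140/185]
  55 → shelf 1  [load 150/185]
  120 → shelf 3 (new)  [load 120/185]
  25 → shelf 1  [load 175/185]
  50 → shelf 3  [load 170/185]
  25 → shelf 2  [load 165/185]
  50 → shelf 4 (new)  [load 50/185]
  130 → shelf 4  [load 180/185]
  135 → shelf 5 (new)  [load 135/185]
5 shelves opened.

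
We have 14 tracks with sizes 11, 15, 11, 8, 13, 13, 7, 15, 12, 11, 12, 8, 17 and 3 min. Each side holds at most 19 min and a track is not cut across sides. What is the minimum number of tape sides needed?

Total = 17 + 15 + 15 + 13 + 13 + 12 + 12 + 11 + 11 + 11 + 8 + 8 + 7 + 3 = 156 min.
Lower bound: ⌈156/19⌉ = 9 tape sides.
Also, 10 tracks each exceed 19/2 min, and no two of those can share a side, so at least 10 tape sides are needed.
A packing using 10 tape sides:
  side 1: 17 = 17
  side 2: 15 + 3 = 18
  side 3: 15 = 15
  side 4: 13 = 13
  side 5: 13 = 13
  side 6: 12 + 7 = 19
  side 7: 12 = 12
  side 8: 11 + 8 = 19
  side 9: 11 + 8 = 19
  side 10: 11 = 11
This matches the lower bound, so 10 is optimal.

10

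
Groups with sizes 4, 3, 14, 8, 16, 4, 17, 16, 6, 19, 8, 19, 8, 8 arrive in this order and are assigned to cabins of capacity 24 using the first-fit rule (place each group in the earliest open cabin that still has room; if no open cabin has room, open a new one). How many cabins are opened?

  4 → cabin 1 (new)  [load 4/24]
  3 → cabin 1  [load 7/24]
  14 → cabin 1  [load 21/24]
  8 → cabin 2 (new)  [load 8/24]
  16 → cabin 2  [load 24/24]
  4 → cabin 3 (new)  [load 4/24]
  17 → cabin 3  [load 21/24]
  16 → cabin 4 (new)  [load 16/24]
  6 → cabin 4  [load 22/24]
  19 → cabin 5 (new)  [load 19/24]
  8 → cabin 6 (new)  [load 8/24]
  19 → cabin 7 (new)  [load 19/24]
  8 → cabin 6  [load 16/24]
  8 → cabin 6  [load 24/24]
7 cabins opened.

7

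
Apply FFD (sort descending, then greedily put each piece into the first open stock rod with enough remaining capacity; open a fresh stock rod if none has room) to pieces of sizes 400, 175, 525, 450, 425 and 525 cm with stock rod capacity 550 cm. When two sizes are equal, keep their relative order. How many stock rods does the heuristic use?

Sorted descending: 525, 525, 450, 425, 400, 175.
  525 → stock rod 1 (new)  [load 525/550]
  525 → stock rod 2 (new)  [load 525/550]
  450 → stock rod 3 (new)  [load 450/550]
  425 → stock rod 4 (new)  [load 425/550]
  400 → stock rod 5 (new)  [load 400/550]
  175 → stock rod 6 (new)  [load 175/550]
6 stock rods opened.

6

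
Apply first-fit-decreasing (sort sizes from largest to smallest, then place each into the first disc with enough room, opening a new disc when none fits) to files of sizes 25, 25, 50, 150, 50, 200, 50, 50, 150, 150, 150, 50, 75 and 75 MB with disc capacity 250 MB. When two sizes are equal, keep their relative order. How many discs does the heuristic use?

5

Sorted descending: 200, 150, 150, 150, 150, 75, 75, 50, 50, 50, 50, 50, 25, 25.
  200 → disc 1 (new)  [load 200/250]
  150 → disc 2 (new)  [load 150/250]
  150 → disc 3 (new)  [load 150/250]
  150 → disc 4 (new)  [load 150/250]
  150 → disc 5 (new)  [load 150/250]
  75 → disc 2  [load 225/250]
  75 → disc 3  [load 225/250]
  50 → disc 1  [load 250/250]
  50 → disc 4  [load 200/250]
  50 → disc 4  [load 250/250]
  50 → disc 5  [load 200/250]
  50 → disc 5  [load 250/250]
  25 → disc 2  [load 250/250]
  25 → disc 3  [load 250/250]
5 discs opened.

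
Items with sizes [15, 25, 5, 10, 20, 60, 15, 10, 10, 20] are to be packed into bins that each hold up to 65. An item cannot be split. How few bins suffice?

3

Total = 60 + 25 + 20 + 20 + 15 + 15 + 10 + 10 + 10 + 5 = 190.
Lower bound: ⌈190/65⌉ = 3 bins.
A packing using 3 bins:
  bin 1: 60 + 5 = 65
  bin 2: 25 + 20 + 20 = 65
  bin 3: 15 + 15 + 10 + 10 + 10 = 60
This matches the lower bound, so 3 is optimal.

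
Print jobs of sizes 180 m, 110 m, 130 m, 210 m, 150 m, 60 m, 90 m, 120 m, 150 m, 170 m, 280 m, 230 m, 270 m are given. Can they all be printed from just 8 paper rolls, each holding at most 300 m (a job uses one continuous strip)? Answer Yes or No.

A valid assignment using 8 paper rolls:
  roll 1: 280 = 280
  roll 2: 270 = 270
  roll 3: 230 + 60 = 290
  roll 4: 210 + 90 = 300
  roll 5: 180 + 120 = 300
  roll 6: 170 + 130 = 300
  roll 7: 150 + 150 = 300
  roll 8: 110 = 110
Every load is within 300 m, so 8 paper rolls suffice.

Yes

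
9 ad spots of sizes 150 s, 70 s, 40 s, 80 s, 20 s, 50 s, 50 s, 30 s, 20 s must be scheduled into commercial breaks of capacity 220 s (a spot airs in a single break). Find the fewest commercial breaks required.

3

Total = 150 + 80 + 70 + 50 + 50 + 40 + 30 + 20 + 20 = 510 s.
Lower bound: ⌈510/220⌉ = 3 commercial breaks.
A packing using 3 commercial breaks:
  break 1: 150 + 70 = 220
  break 2: 80 + 50 + 50 + 40 = 220
  break 3: 30 + 20 + 20 = 70
This matches the lower bound, so 3 is optimal.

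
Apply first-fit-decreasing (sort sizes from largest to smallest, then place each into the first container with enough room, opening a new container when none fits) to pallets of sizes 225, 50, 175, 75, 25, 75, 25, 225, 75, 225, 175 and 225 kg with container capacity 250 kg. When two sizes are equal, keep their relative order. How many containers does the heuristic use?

7

Sorted descending: 225, 225, 225, 225, 175, 175, 75, 75, 75, 50, 25, 25.
  225 → container 1 (new)  [load 225/250]
  225 → container 2 (new)  [load 225/250]
  225 → container 3 (new)  [load 225/250]
  225 → container 4 (new)  [load 225/250]
  175 → container 5 (new)  [load 175/250]
  175 → container 6 (new)  [load 175/250]
  75 → container 5  [load 250/250]
  75 → container 6  [load 250/250]
  75 → container 7 (new)  [load 75/250]
  50 → container 7  [load 125/250]
  25 → container 1  [load 250/250]
  25 → container 2  [load 250/250]
7 containers opened.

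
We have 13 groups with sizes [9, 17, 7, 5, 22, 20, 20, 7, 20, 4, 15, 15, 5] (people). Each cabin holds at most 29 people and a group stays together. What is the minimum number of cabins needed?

Total = 22 + 20 + 20 + 20 + 17 + 15 + 15 + 9 + 7 + 7 + 5 + 5 + 4 = 166 people.
Lower bound: ⌈166/29⌉ = 6 cabins.
Also, 7 groups each exceed 29/2 people, and no two of those can share a cabin, so at least 7 cabins are needed.
A packing using 7 cabins:
  cabin 1: 22 + 7 = 29
  cabin 2: 20 + 9 = 29
  cabin 3: 20 + 7 = 27
  cabin 4: 20 + 5 + 4 = 29
  cabin 5: 17 + 5 = 22
  cabin 6: 15 = 15
  cabin 7: 15 = 15
This matches the lower bound, so 7 is optimal.

7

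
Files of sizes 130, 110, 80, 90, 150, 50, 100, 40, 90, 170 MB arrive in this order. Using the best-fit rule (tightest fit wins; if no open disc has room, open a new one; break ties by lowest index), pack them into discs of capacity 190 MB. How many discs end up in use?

  130 → disc 1 (new)  [load 130/190]
  110 → disc 2 (new)  [load 110/190]
  80 → disc 2  [load 190/190]
  90 → disc 3 (new)  [load 90/190]
  150 → disc 4 (new)  [load 150/190]
  50 → disc 1  [load 180/190]
  100 → disc 3  [load 190/190]
  40 → disc 4  [load 190/190]
  90 → disc 5 (new)  [load 90/190]
  170 → disc 6 (new)  [load 170/190]
6 discs opened.

6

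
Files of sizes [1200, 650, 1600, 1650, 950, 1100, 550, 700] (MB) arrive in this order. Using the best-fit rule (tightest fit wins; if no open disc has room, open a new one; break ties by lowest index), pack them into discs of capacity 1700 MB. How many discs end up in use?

  1200 → disc 1 (new)  [load 1200/1700]
  650 → disc 2 (new)  [load 650/1700]
  1600 → disc 3 (new)  [load 1600/1700]
  1650 → disc 4 (new)  [load 1650/1700]
  950 → disc 2  [load 1600/1700]
  1100 → disc 5 (new)  [load 1100/1700]
  550 → disc 5  [load 1650/1700]
  700 → disc 6 (new)  [load 700/1700]
6 discs opened.

6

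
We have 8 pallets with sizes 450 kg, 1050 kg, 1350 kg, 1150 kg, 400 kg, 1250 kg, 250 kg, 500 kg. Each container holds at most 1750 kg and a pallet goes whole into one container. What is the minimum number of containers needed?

Total = 1350 + 1250 + 1150 + 1050 + 500 + 450 + 400 + 250 = 6400 kg.
Lower bound: ⌈6400/1750⌉ = 4 containers.
A packing using 4 containers:
  container 1: 1350 + 400 = 1750
  container 2: 1250 + 500 = 1750
  container 3: 1150 + 450 = 1600
  container 4: 1050 + 250 = 1300
This matches the lower bound, so 4 is optimal.

4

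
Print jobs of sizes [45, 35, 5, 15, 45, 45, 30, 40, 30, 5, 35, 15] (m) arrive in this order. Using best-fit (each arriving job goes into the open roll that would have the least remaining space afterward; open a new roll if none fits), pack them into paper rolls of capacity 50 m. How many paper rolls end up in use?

8

  45 → roll 1 (new)  [load 45/50]
  35 → roll 2 (new)  [load 35/50]
  5 → roll 1  [load 50/50]
  15 → roll 2  [load 50/50]
  45 → roll 3 (new)  [load 45/50]
  45 → roll 4 (new)  [load 45/50]
  30 → roll 5 (new)  [load 30/50]
  40 → roll 6 (new)  [load 40/50]
  30 → roll 7 (new)  [load 30/50]
  5 → roll 3  [load 50/50]
  35 → roll 8 (new)  [load 35/50]
  15 → roll 8  [load 50/50]
8 paper rolls opened.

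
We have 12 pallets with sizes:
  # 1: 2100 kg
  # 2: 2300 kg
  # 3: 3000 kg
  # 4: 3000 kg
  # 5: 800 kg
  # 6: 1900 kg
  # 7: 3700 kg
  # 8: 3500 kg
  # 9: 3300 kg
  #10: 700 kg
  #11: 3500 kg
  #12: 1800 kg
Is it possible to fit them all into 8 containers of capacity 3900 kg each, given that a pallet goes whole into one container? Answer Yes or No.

Total = 29600 kg; ⌈29600/3900⌉ = 8.
The bound of 8 does not rule out 8, but exhaustive search shows no assignment into 8 containers of capacity 3900 kg exists — the minimum is 9.

No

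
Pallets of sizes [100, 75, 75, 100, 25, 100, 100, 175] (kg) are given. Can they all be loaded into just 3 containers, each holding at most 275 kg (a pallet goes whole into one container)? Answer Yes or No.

A valid assignment using 3 containers:
  container 1: 175 + 100 = 275
  container 2: 100 + 100 + 75 = 275
  container 3: 100 + 75 + 25 = 200
Every load is within 275 kg, so 3 containers suffice.

Yes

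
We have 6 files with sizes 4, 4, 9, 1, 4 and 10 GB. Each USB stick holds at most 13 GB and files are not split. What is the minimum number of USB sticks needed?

3

Total = 10 + 9 + 4 + 4 + 4 + 1 = 32 GB.
Lower bound: ⌈32/13⌉ = 3 USB sticks.
A packing using 3 USB sticks:
  USB stick 1: 10 + 1 = 11
  USB stick 2: 9 + 4 = 13
  USB stick 3: 4 + 4 = 8
This matches the lower bound, so 3 is optimal.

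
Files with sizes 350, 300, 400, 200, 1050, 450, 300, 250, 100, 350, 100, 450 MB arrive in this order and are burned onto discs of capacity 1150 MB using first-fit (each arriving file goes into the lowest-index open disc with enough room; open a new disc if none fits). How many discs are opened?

  350 → disc 1 (new)  [load 350/1150]
  300 → disc 1  [load 650/1150]
  400 → disc 1  [load 1050/1150]
  200 → disc 2 (new)  [load 200/1150]
  1050 → disc 3 (new)  [load 1050/1150]
  450 → disc 2  [load 650/1150]
  300 → disc 2  [load 950/1150]
  250 → disc 4 (new)  [load 250/1150]
  100 → disc 1  [load 1150/1150]
  350 → disc 4  [load 600/1150]
  100 → disc 2  [load 1050/1150]
  450 → disc 4  [load 1050/1150]
4 discs opened.

4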